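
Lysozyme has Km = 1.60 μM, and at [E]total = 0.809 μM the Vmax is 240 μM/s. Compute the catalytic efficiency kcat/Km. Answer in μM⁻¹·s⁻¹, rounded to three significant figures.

kcat = Vmax/[E]total = 240/0.809 = 297 s⁻¹.
kcat/Km = 297/1.60 = 185 μM⁻¹·s⁻¹.

185 μM⁻¹·s⁻¹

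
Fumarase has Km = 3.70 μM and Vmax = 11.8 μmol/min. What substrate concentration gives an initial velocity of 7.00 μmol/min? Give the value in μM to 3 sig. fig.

5.40 μM

The required fractional saturation is v/Vmax = 7.00/11.8 = 0.5932.
Then [S]/(Km+[S]) = 0.5932 ⇒ [S] = 3.70 × 0.5932/(1 − 0.5932) = 5.40 μM.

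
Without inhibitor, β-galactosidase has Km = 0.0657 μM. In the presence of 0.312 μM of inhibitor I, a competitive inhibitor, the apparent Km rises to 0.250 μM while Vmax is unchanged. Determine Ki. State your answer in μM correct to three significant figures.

0.111 μM

Competitive: Km,app = α·Km with α = 1 + [I]/Ki.
α = Km,app/Km = 0.250/0.0657 = 3.805.
Since α = 1 + [I]/Ki, [I]/Ki = 3.805 − 1 = 2.805 and Ki = 0.312/2.805 = 0.111 μM.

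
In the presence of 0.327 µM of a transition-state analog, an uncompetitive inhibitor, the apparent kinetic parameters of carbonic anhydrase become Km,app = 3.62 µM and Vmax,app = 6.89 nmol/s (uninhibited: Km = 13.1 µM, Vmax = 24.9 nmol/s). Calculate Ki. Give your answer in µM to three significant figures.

Uncompetitive: Vmax,app = Vmax/α (and Km,app = Km/α) with α = 1 + [I]/Ki.
α = Vmax/Vmax,app = 24.9/6.89 = 3.614.
Since α = 1 + [I]/Ki, [I]/Ki = 3.614 − 1 = 2.614 and Ki = 0.327/2.614 = 0.125 µM.

0.125 µM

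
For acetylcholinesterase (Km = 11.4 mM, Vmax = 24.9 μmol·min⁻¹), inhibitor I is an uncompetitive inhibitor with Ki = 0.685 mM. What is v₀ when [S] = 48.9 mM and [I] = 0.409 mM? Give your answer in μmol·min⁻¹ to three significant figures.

α = 1 + [I]/Ki = 1 + 0.409/0.685 = 1.597.
For an uncompetitive inhibitor, both parameters are divided by α, giving Vmax/α and Km/α: Km,app = 7.14 mM, Vmax,app = 15.6 μmol·min⁻¹.
v = Vmax,app·[S]/(Km,app + [S]) = 15.6 × 48.9/(7.14 + 48.9) = 13.6 μmol·min⁻¹.

13.6 μmol·min⁻¹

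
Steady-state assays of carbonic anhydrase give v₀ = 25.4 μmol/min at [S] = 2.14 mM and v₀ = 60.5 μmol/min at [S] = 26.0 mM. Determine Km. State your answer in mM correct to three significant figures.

3.68 mM

From v = Vmax[S]/(Km+[S]), each point gives Vmax = v(Km+[S])/[S].
Equating: 25.4(Km+2.14)/2.14 = 60.5(Km+26.0)/26.0.
11.87·Km + 25.4 = 2.327·Km + 60.5, so (11.87 − 2.327)·Km = 60.5 − 25.4.
Km = 35.10/9.542 = 3.68 mM; then Vmax = 25.4(3.68+2.14)/2.14 = 69.1 μmol/min.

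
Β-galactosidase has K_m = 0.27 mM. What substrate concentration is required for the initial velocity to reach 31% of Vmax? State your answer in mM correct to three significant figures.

v/Vmax = [S]/(Km+[S]) = 0.31, so [S] = Km·0.31/(1 − 0.31) = 0.27 × 0.4493.
[S] = 0.121 mM.

0.121 mM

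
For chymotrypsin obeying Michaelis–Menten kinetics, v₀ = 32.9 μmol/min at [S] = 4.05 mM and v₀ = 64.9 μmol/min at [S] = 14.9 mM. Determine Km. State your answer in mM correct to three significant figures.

From v = Vmax[S]/(Km+[S]), each point gives Vmax = v(Km+[S])/[S].
Equating: 32.9(Km+4.05)/4.05 = 64.9(Km+14.9)/14.9.
8.123·Km + 32.9 = 4.356·Km + 64.9, so (8.123 − 4.356)·Km = 64.9 − 32.9.
Km = 32.00/3.768 = 8.49 mM; then Vmax = 32.9(8.49+4.05)/4.05 = 102 μmol/min.

8.49 mM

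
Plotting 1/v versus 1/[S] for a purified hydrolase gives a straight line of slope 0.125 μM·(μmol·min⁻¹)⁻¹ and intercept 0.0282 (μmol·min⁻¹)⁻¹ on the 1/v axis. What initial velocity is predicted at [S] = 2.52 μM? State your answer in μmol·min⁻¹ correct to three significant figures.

The y-intercept is 1/Vmax, so Vmax = 1/0.0282 = 35.5 μmol·min⁻¹.
The slope is Km/Vmax, so Km = 0.125 × 35.5 = 4.43 μM.
Then v = 35.5 × 2.52/(4.43 + 2.52) = 12.9 μmol·min⁻¹.

12.9 μmol·min⁻¹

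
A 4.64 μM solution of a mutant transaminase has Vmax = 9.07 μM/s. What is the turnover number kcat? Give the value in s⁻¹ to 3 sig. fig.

kcat = Vmax/[E]total = 9.07 μM/s / 4.64 μM = 1.95 s⁻¹.

1.95 s⁻¹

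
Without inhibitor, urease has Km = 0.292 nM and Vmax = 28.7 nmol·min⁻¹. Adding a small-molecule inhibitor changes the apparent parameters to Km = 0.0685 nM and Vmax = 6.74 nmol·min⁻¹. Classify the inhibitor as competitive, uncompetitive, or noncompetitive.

uncompetitive

Both Km and Vmax decrease by the same factor (~4.26-fold) — characteristic of uncompetitive inhibition.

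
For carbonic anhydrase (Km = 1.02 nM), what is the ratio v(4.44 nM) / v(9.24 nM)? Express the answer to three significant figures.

Since Vmax cancels, v₂/v₁ = [S]₂(Km+[S]₁) / [S]₁(Km+[S]₂).
= 4.44×(1.02+9.24) / (9.24×(1.02+4.44)) = 45.55/50.45 = 0.903.

0.903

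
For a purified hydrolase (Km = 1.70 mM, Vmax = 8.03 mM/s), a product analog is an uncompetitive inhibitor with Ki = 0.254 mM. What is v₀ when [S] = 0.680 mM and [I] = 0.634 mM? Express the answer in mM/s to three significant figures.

α = 1 + [I]/Ki = 1 + 0.634/0.254 = 3.496.
For an uncompetitive inhibitor, both parameters are divided by α, giving Vmax/α and Km/α: Km,app = 0.486 mM, Vmax,app = 2.30 mM/s.
v = Vmax,app·[S]/(Km,app + [S]) = 2.30 × 0.680/(0.486 + 0.680) = 1.34 mM/s.

1.34 mM/s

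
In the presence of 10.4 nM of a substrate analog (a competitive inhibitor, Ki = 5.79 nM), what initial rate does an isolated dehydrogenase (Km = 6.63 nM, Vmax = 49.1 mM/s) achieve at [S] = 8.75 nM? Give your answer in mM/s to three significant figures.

15.7 mM/s

α = 1 + [I]/Ki = 1 + 10.4/5.79 = 2.796.
For a competitive inhibitor, Vmax is unchanged and the apparent Km becomes α·Km: Km,app = 18.5 nM, Vmax,app = 49.1 mM/s.
v = Vmax,app·[S]/(Km,app + [S]) = 49.1 × 8.75/(18.5 + 8.75) = 15.7 mM/s.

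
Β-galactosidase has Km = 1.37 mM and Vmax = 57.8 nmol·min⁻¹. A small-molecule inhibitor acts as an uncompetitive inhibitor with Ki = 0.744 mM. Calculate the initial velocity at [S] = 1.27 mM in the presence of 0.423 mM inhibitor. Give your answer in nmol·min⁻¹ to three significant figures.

21.8 nmol·min⁻¹

With α = 1 + [I]/Ki = 1 + 0.423/0.744 = 1.569, the uncompetitive rate law is v = (Vmax/α)·[S] / (Km/α + [S]).
v = (57.8/1.569)×1.27 / (1.37/1.569 + 1.27) = 46.80/2.143 = 21.8 nmol·min⁻¹.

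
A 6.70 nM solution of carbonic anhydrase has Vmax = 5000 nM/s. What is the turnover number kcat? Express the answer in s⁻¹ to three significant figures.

746 s⁻¹

kcat = Vmax/[E]total = 5000 nM/s / 6.70 nM = 746 s⁻¹.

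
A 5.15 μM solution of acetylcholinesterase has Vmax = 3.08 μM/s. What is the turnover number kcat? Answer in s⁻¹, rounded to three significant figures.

kcat = Vmax/[E]total = 3.08 μM/s / 5.15 μM = 0.598 s⁻¹.

0.598 s⁻¹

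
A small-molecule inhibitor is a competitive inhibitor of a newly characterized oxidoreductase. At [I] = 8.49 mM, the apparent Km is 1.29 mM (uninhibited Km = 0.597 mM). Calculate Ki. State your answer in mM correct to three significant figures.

7.31 mM

Competitive: Km,app = α·Km with α = 1 + [I]/Ki.
α = Km,app/Km = 1.29/0.597 = 2.161.
Ki = [I]/(α − 1) = 8.49/1.161 = 7.31 mM.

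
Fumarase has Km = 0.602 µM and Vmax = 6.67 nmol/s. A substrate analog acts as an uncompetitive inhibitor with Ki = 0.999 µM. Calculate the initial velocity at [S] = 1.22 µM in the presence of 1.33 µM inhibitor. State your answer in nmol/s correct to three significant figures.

2.36 nmol/s

α = 1 + [I]/Ki = 1 + 1.33/0.999 = 2.331.
For an uncompetitive inhibitor, both parameters are divided by α, giving Vmax/α and Km/α: Km,app = 0.258 µM, Vmax,app = 2.86 nmol/s.
v = Vmax,app·[S]/(Km,app + [S]) = 2.86 × 1.22/(0.258 + 1.22) = 2.36 nmol/s.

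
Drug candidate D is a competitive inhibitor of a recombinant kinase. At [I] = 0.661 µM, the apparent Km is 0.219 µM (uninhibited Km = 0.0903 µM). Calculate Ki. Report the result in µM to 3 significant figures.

0.464 µM

Competitive: Km,app = α·Km with α = 1 + [I]/Ki.
α = Km,app/Km = 0.219/0.0903 = 2.425.
Since α = 1 + [I]/Ki, [I]/Ki = 2.425 − 1 = 1.425 and Ki = 0.661/1.425 = 0.464 µM.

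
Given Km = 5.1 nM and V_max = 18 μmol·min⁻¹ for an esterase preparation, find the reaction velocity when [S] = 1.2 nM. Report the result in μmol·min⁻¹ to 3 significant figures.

[S]/(Km+[S]) = 1.2/6.300 = 0.1905, the fractional saturation.
v = 0.1905 × Vmax = 0.1905 × 18 = 3.43 μmol·min⁻¹.

3.43 μmol·min⁻¹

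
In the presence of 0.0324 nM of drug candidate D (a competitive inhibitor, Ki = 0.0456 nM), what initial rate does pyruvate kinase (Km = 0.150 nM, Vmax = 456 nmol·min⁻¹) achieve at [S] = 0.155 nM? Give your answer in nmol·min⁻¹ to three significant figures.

172 nmol·min⁻¹

α = 1 + [I]/Ki = 1 + 0.0324/0.0456 = 1.711.
For a competitive inhibitor, Vmax is unchanged and the apparent Km becomes α·Km: Km,app = 0.257 nM, Vmax,app = 456 nmol·min⁻¹.
v = Vmax,app·[S]/(Km,app + [S]) = 456 × 0.155/(0.257 + 0.155) = 172 nmol·min⁻¹.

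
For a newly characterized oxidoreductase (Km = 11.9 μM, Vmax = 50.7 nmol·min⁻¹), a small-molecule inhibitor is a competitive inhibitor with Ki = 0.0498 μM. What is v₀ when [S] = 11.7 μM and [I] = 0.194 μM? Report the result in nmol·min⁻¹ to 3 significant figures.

8.48 nmol·min⁻¹

α = 1 + [I]/Ki = 1 + 0.194/0.0498 = 4.896.
For a competitive inhibitor, Vmax is unchanged and the apparent Km becomes α·Km: Km,app = 58.3 μM, Vmax,app = 50.7 nmol·min⁻¹.
v = Vmax,app·[S]/(Km,app + [S]) = 50.7 × 11.7/(58.3 + 11.7) = 8.48 nmol·min⁻¹.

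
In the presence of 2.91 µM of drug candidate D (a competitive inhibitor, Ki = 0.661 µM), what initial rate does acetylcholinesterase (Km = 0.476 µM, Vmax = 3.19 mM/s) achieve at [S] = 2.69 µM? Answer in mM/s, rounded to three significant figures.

1.63 mM/s

α = 1 + [I]/Ki = 1 + 2.91/0.661 = 5.402.
For a competitive inhibitor, Vmax is unchanged and the apparent Km becomes α·Km: Km,app = 2.57 µM, Vmax,app = 3.19 mM/s.
v = Vmax,app·[S]/(Km,app + [S]) = 3.19 × 2.69/(2.57 + 2.69) = 1.63 mM/s.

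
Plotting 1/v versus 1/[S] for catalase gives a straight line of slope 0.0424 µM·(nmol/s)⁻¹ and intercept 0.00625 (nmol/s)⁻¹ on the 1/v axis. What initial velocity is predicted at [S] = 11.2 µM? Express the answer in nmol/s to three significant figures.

99.6 nmol/s

The y-intercept is 1/Vmax, so Vmax = 1/0.00625 = 160 nmol/s.
The slope is Km/Vmax, so Km = 0.0424 × 160 = 6.78 µM.
Then v = 160 × 11.2/(6.78 + 11.2) = 99.6 nmol/s.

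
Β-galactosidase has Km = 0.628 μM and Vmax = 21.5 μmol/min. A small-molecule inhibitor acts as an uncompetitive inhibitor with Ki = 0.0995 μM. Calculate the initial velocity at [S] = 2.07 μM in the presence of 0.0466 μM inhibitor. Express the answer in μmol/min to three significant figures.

α = 1 + [I]/Ki = 1 + 0.0466/0.0995 = 1.468.
For an uncompetitive inhibitor, both parameters are divided by α, giving Vmax/α and Km/α: Km,app = 0.428 μM, Vmax,app = 14.6 μmol/min.
v = Vmax,app·[S]/(Km,app + [S]) = 14.6 × 2.07/(0.428 + 2.07) = 12.1 μmol/min.

12.1 μmol/min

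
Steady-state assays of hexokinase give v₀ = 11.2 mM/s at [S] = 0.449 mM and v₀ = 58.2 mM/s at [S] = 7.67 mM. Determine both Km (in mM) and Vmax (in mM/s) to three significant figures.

Km = 2.71 mM; Vmax = 78.7 mM/s

In reciprocal form, 1/v = (Km/Vmax)·(1/[S]) + 1/Vmax. The two points give (1/[S], 1/v) = (2.227, 0.08929) and (0.1304, 0.01718).
Slope = (0.08929 − 0.01718)/(2.227 − 0.1304) = 0.03439; intercept = 0.08929 − 0.03439×2.227 = 0.01270.
Vmax = 1/intercept = 78.7 mM/s; Km = slope × Vmax = 0.03439 × 78.7 = 2.71 mM.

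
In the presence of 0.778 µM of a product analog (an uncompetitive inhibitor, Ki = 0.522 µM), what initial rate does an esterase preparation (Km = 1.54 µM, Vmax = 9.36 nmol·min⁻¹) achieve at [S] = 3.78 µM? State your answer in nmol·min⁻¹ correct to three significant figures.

With α = 1 + [I]/Ki = 1 + 0.778/0.522 = 2.490, the uncompetitive rate law is v = (Vmax/α)·[S] / (Km/α + [S]).
v = (9.36/2.490)×3.78 / (1.54/2.490 + 3.78) = 14.21/4.398 = 3.23 nmol·min⁻¹.

3.23 nmol·min⁻¹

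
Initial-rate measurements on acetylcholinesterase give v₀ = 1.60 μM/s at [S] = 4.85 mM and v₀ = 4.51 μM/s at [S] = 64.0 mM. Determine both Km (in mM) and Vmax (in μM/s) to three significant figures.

Km = 11.2 mM; Vmax = 5.30 μM/s

In reciprocal form, 1/v = (Km/Vmax)·(1/[S]) + 1/Vmax. The two points give (1/[S], 1/v) = (0.2062, 0.6250) and (0.01562, 0.2217).
Slope = (0.6250 − 0.2217)/(0.2062 − 0.01562) = 2.116; intercept = 0.6250 − 2.116×0.2062 = 0.1887.
Vmax = 1/intercept = 5.30 μM/s; Km = slope × Vmax = 2.116 × 5.30 = 11.2 mM.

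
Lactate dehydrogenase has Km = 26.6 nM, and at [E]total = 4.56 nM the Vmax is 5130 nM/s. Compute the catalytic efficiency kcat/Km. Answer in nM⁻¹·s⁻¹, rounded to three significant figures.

42.3 nM⁻¹·s⁻¹

kcat = Vmax/[E]total = 5130/4.56 = 1120 s⁻¹.
kcat/Km = 1120/26.6 = 42.3 nM⁻¹·s⁻¹.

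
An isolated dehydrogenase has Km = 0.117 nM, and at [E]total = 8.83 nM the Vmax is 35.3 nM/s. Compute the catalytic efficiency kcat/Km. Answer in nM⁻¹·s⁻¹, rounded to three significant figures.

kcat = Vmax/[E]total = 35.3/8.83 = 4.00 s⁻¹.
kcat/Km = 4.00/0.117 = 34.2 nM⁻¹·s⁻¹.

34.2 nM⁻¹·s⁻¹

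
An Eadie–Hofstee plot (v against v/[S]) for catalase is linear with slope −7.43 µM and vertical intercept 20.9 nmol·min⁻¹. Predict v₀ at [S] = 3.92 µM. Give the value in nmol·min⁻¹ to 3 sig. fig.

7.22 nmol·min⁻¹

In the Eadie–Hofstee form v = Vmax − Km·(v/[S]), the slope is −Km and the intercept is Vmax, so Km = 7.43 µM and Vmax = 20.9 nmol·min⁻¹.
v = 20.9 × 3.92/(7.43 + 3.92) = 7.22 nmol·min⁻¹.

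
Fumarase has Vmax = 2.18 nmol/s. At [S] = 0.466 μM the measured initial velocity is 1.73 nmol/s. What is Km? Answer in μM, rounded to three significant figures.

From v = Vmax[S]/(Km+[S]), Km = [S](Vmax − v)/v.
Km = 0.466 × (2.18 − 1.73) / 1.73 = 0.2097/1.73 = 0.121 μM.

0.121 μM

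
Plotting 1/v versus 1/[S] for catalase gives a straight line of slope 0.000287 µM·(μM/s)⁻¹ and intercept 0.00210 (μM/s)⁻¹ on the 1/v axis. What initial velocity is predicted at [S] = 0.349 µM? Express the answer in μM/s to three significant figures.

The y-intercept is 1/Vmax, so Vmax = 1/0.00210 = 476 μM/s.
The slope is Km/Vmax, so Km = 0.000287 × 476 = 0.137 µM.
Then v = 476 × 0.349/(0.137 + 0.349) = 342 μM/s.

342 μM/s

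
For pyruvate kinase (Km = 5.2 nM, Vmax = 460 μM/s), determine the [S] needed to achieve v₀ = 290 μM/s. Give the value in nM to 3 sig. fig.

8.87 nM

Rearranging v = Vmax[S]/(Km+[S]) gives [S] = Km·v/(Vmax − v).
[S] = 5.2 × 290 / (460 − 290) = 1508/170.0 = 8.87 nM.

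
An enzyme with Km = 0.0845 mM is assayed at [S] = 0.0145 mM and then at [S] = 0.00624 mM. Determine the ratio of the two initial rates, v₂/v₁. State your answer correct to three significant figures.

0.470

Since Vmax cancels, v₂/v₁ = [S]₂(Km+[S]₁) / [S]₁(Km+[S]₂).
= 0.00624×(0.0845+0.0145) / (0.0145×(0.0845+0.00624)) = 0.0006178/0.001316 = 0.470.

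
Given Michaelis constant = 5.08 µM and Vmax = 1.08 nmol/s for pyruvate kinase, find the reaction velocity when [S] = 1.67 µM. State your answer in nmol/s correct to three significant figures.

v = Vmax·[S]/(Km + [S]) = 1.08 × 1.67 / (5.08 + 1.67)
  = 1.804 / 6.750 = 0.267 nmol/s.

0.267 nmol/s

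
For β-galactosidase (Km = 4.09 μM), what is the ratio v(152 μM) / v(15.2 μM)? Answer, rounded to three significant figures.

1.24

Since Vmax cancels, v₂/v₁ = [S]₂(Km+[S]₁) / [S]₁(Km+[S]₂).
= 152×(4.09+15.2) / (15.2×(4.09+152)) = 2932/2373 = 1.24.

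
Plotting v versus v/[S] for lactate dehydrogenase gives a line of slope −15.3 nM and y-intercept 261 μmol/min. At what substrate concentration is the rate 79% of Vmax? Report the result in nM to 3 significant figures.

57.6 nM

The Eadie–Hofstee slope gives Km = 15.3 nM (slope = −Km).
v/Vmax = [S]/(Km+[S]) = 0.79 ⇒ [S] = Km·0.79/(1−0.79) = 15.3 × 3.762 = 57.6 nM.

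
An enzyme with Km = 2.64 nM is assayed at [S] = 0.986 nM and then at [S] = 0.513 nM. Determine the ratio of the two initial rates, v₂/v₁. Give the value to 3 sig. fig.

The fractional saturations are [S]/(Km+[S]) = 0.986/3.626 = 0.2719 and 0.513/3.153 = 0.1627.
v₂/v₁ is just their ratio: 0.1627/0.2719 = 0.598.

0.598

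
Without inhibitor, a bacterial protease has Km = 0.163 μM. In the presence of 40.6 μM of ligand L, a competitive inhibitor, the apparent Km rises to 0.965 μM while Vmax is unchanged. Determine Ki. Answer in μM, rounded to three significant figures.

Competitive: Km,app = α·Km with α = 1 + [I]/Ki.
α = Km,app/Km = 0.965/0.163 = 5.920.
Since α = 1 + [I]/Ki, [I]/Ki = 5.920 − 1 = 4.920 and Ki = 40.6/4.920 = 8.25 μM.

8.25 μM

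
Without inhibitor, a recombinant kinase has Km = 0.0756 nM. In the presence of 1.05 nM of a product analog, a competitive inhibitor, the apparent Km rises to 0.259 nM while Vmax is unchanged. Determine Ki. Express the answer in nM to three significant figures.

0.433 nM

Competitive: Km,app = α·Km with α = 1 + [I]/Ki.
α = Km,app/Km = 0.259/0.0756 = 3.426.
Since α = 1 + [I]/Ki, [I]/Ki = 3.426 − 1 = 2.426 and Ki = 1.05/2.426 = 0.433 nM.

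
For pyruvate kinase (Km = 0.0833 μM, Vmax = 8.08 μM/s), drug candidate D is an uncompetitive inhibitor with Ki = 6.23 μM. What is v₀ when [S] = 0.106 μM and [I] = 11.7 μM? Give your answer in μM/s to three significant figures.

With α = 1 + [I]/Ki = 1 + 11.7/6.23 = 2.878, the uncompetitive rate law is v = (Vmax/α)·[S] / (Km/α + [S]).
v = (8.08/2.878)×0.106 / (0.0833/2.878 + 0.106) = 0.2976/0.1349 = 2.21 μM/s.

2.21 μM/s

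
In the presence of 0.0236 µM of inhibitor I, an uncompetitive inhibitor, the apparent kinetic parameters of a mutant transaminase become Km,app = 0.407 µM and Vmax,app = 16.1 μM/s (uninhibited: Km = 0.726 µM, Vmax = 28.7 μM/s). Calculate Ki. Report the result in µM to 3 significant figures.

0.0302 µM

Uncompetitive: Vmax,app = Vmax/α (and Km,app = Km/α) with α = 1 + [I]/Ki.
α = Vmax/Vmax,app = 28.7/16.1 = 1.783.
Since α = 1 + [I]/Ki, [I]/Ki = 1.783 − 1 = 0.7826 and Ki = 0.0236/0.7826 = 0.0302 µM.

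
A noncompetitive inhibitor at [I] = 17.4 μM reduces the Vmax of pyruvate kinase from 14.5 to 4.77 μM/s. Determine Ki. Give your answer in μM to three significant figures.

8.53 μM

Noncompetitive: Vmax,app = Vmax/α with α = 1 + [I]/Ki.
α = Vmax/Vmax,app = 14.5/4.77 = 3.040.
Ki = [I]/(α − 1) = 17.4/2.040 = 8.53 μM.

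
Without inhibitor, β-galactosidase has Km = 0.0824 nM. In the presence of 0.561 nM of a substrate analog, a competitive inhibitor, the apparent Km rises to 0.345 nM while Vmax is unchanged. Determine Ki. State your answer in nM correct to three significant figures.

Competitive: Km,app = α·Km with α = 1 + [I]/Ki.
α = Km,app/Km = 0.345/0.0824 = 4.187.
Since α = 1 + [I]/Ki, [I]/Ki = 4.187 − 1 = 3.187 and Ki = 0.561/3.187 = 0.176 nM.

0.176 nM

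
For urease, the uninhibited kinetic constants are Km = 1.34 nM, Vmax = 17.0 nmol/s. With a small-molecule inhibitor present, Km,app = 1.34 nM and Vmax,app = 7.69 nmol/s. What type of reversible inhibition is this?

noncompetitive

Vmax decreases (17.0 → 7.69 nmol/s) while Km is unchanged — pure noncompetitive inhibition.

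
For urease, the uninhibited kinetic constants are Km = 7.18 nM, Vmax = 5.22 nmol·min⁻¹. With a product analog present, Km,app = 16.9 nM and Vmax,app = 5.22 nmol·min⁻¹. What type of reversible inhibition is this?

competitive

Km increases (7.18 → 16.9 nM) while Vmax is unchanged — the hallmark of competitive inhibition.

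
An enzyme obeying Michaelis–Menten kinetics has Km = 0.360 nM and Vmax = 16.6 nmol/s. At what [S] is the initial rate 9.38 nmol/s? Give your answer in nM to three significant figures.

0.468 nM

The required fractional saturation is v/Vmax = 9.38/16.6 = 0.5651.
Then [S]/(Km+[S]) = 0.5651 ⇒ [S] = 0.360 × 0.5651/(1 − 0.5651) = 0.468 nM.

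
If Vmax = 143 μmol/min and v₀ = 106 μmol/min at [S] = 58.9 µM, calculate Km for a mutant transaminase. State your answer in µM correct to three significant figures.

20.6 µM

From v = Vmax[S]/(Km+[S]), Km = [S](Vmax − v)/v.
Km = 58.9 × (143 − 106) / 106 = 2179/106 = 20.6 µM.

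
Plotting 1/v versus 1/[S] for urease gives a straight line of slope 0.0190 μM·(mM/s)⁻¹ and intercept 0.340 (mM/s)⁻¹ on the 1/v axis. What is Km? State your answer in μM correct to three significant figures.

0.0559 μM

y-intercept = 1/Vmax ⇒ Vmax = 2.94 mM/s; slope = Km/Vmax ⇒ Km = slope × Vmax.
Km = 0.0190 × 2.94 = 0.0559 μM.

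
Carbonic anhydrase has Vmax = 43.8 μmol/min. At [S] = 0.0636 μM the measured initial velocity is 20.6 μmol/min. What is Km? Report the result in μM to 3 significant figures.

v/Vmax = 20.6/43.8 = 0.4703 = [S]/(Km+[S]).
So Km + [S] = [S]/0.4703 = 0.1352 μM, giving Km = 0.1352 − 0.0636 = 0.0716 μM.

0.0716 μM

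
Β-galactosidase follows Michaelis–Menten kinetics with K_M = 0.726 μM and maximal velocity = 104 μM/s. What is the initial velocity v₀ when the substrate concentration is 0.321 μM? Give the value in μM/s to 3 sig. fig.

v = Vmax·[S]/(Km + [S]) = 104 × 0.321 / (0.726 + 0.321)
  = 33.38 / 1.047 = 31.9 μM/s.

31.9 μM/s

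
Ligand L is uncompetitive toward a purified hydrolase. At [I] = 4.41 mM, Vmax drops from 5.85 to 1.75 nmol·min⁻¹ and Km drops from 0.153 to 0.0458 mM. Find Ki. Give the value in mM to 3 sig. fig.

1.88 mM

Uncompetitive: Vmax,app = Vmax/α (and Km,app = Km/α) with α = 1 + [I]/Ki.
α = Vmax/Vmax,app = 5.85/1.75 = 3.343.
Since α = 1 + [I]/Ki, [I]/Ki = 3.343 − 1 = 2.343 and Ki = 4.41/2.343 = 1.88 mM.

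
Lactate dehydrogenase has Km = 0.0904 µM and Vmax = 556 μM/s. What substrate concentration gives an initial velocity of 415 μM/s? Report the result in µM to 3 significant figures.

The required fractional saturation is v/Vmax = 415/556 = 0.7464.
Then [S]/(Km+[S]) = 0.7464 ⇒ [S] = 0.0904 × 0.7464/(1 − 0.7464) = 0.266 µM.

0.266 µM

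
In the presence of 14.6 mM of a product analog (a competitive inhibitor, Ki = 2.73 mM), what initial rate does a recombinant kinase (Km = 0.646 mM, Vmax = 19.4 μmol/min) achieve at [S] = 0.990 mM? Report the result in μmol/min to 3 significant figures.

α = 1 + [I]/Ki = 1 + 14.6/2.73 = 6.348.
For a competitive inhibitor, Vmax is unchanged and the apparent Km becomes α·Km: Km,app = 4.10 mM, Vmax,app = 19.4 μmol/min.
v = Vmax,app·[S]/(Km,app + [S]) = 19.4 × 0.990/(4.10 + 0.990) = 3.77 μmol/min.

3.77 μmol/min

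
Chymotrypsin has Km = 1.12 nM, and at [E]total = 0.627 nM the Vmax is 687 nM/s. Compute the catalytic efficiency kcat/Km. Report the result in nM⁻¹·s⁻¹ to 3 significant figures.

kcat = Vmax/[E]total = 687/0.627 = 1100 s⁻¹.
kcat/Km = 1100/1.12 = 978 nM⁻¹·s⁻¹.

978 nM⁻¹·s⁻¹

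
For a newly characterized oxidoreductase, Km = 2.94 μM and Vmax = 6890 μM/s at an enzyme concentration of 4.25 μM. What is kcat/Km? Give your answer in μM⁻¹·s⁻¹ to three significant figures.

551 μM⁻¹·s⁻¹

kcat = Vmax/[E]total = 6890/4.25 = 1620 s⁻¹.
kcat/Km = 1620/2.94 = 551 μM⁻¹·s⁻¹.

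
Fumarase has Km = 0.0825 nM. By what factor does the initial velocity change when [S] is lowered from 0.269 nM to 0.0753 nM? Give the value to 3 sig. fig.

0.624

Since Vmax cancels, v₂/v₁ = [S]₂(Km+[S]₁) / [S]₁(Km+[S]₂).
= 0.0753×(0.0825+0.269) / (0.269×(0.0825+0.0753)) = 0.02647/0.04245 = 0.624.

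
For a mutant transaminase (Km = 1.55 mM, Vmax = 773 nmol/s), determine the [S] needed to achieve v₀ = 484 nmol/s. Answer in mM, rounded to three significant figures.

Rearranging v = Vmax[S]/(Km+[S]) gives [S] = Km·v/(Vmax − v).
[S] = 1.55 × 484 / (773 − 484) = 750.2/289.0 = 2.60 mM.

2.60 mM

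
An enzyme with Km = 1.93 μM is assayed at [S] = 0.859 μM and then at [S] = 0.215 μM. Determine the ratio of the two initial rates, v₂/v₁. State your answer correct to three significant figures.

Since Vmax cancels, v₂/v₁ = [S]₂(Km+[S]₁) / [S]₁(Km+[S]₂).
= 0.215×(1.93+0.859) / (0.859×(1.93+0.215)) = 0.5996/1.843 = 0.325.

0.325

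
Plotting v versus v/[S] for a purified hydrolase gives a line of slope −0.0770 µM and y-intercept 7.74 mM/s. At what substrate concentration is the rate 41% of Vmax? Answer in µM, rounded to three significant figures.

The Eadie–Hofstee slope gives Km = 0.0770 µM (slope = −Km).
v/Vmax = [S]/(Km+[S]) = 0.41 ⇒ [S] = Km·0.41/(1−0.41) = 0.0770 × 0.6949 = 0.0535 µM.

0.0535 µM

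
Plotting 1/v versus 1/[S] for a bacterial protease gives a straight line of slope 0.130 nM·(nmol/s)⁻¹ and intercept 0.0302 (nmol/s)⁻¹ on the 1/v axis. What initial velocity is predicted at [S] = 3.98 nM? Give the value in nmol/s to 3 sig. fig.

The y-intercept is 1/Vmax, so Vmax = 1/0.0302 = 33.1 nmol/s.
The slope is Km/Vmax, so Km = 0.130 × 33.1 = 4.30 nM.
Then v = 33.1 × 3.98/(4.30 + 3.98) = 15.9 nmol/s.

15.9 nmol/s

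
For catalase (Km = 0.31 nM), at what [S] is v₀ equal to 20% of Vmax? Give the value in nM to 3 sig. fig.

v/Vmax = [S]/(Km+[S]) = 0.2, so [S] = Km·0.2/(1 − 0.2) = 0.31 × 0.2500.
[S] = 0.0775 nM.

0.0775 nM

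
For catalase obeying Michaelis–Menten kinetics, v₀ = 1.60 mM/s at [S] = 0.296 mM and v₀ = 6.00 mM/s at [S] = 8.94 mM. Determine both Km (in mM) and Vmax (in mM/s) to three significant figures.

Km = 0.929 mM; Vmax = 6.62 mM/s

From v = Vmax[S]/(Km+[S]), each point gives Vmax = v(Km+[S])/[S].
Equating: 1.60(Km+0.296)/0.296 = 6.00(Km+8.94)/8.94.
5.405·Km + 1.60 = 0.6711·Km + 6.00, so (5.405 − 0.6711)·Km = 6.00 − 1.60.
Km = 4.400/4.734 = 0.929 mM; then Vmax = 1.60(0.929+0.296)/0.296 = 6.62 mM/s.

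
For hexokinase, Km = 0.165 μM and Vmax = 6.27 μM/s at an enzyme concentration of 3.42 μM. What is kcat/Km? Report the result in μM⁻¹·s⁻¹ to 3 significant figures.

kcat = Vmax/[E]total = 6.27/3.42 = 1.83 s⁻¹.
kcat/Km = 1.83/0.165 = 11.1 μM⁻¹·s⁻¹.

11.1 μM⁻¹·s⁻¹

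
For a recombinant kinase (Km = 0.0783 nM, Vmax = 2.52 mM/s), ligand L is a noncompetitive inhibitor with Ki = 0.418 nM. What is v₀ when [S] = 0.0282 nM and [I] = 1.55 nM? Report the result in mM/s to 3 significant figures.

With α = 1 + [I]/Ki = 1 + 1.55/0.418 = 4.708, the noncompetitive rate law is v = (Vmax/α)·[S] / (Km + [S]).
v = (2.52/4.708)×0.0282 / (0.0783 + 0.0282) = 0.01509/0.1065 = 0.142 mM/s.

0.142 mM/s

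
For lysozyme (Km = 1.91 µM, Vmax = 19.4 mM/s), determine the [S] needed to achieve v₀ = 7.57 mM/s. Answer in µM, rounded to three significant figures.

1.22 µM

Rearranging v = Vmax[S]/(Km+[S]) gives [S] = Km·v/(Vmax − v).
[S] = 1.91 × 7.57 / (19.4 − 7.57) = 14.46/11.83 = 1.22 µM.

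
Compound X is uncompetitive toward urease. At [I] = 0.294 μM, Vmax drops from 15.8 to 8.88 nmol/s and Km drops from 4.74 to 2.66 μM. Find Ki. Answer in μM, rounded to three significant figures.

0.377 μM

Uncompetitive: Vmax,app = Vmax/α (and Km,app = Km/α) with α = 1 + [I]/Ki.
α = Vmax/Vmax,app = 15.8/8.88 = 1.779.
Since α = 1 + [I]/Ki, [I]/Ki = 1.779 − 1 = 0.7793 and Ki = 0.294/0.7793 = 0.377 μM.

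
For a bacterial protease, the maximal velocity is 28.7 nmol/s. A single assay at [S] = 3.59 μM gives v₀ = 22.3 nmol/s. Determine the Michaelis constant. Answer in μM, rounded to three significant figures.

v/Vmax = 22.3/28.7 = 0.7770 = [S]/(Km+[S]).
So Km + [S] = [S]/0.7770 = 4.620 μM, giving Km = 4.620 − 3.59 = 1.03 μM.

1.03 μM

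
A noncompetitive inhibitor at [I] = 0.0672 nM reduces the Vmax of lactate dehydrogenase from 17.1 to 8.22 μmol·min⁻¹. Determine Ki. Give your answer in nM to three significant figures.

0.0622 nM

Noncompetitive: Vmax,app = Vmax/α with α = 1 + [I]/Ki.
α = Vmax/Vmax,app = 17.1/8.22 = 2.080.
Since α = 1 + [I]/Ki, [I]/Ki = 2.080 − 1 = 1.080 and Ki = 0.0672/1.080 = 0.0622 nM.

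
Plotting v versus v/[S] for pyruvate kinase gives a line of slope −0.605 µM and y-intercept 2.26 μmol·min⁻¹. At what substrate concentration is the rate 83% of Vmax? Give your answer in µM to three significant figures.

2.95 µM

The Eadie–Hofstee slope gives Km = 0.605 µM (slope = −Km).
v/Vmax = [S]/(Km+[S]) = 0.83 ⇒ [S] = Km·0.83/(1−0.83) = 0.605 × 4.882 = 2.95 µM.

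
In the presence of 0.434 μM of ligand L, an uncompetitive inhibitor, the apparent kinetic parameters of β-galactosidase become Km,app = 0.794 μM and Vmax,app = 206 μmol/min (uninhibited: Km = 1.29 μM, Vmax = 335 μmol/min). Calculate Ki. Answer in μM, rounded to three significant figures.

0.693 μM

Uncompetitive: Vmax,app = Vmax/α (and Km,app = Km/α) with α = 1 + [I]/Ki.
α = Vmax/Vmax,app = 335/206 = 1.626.
Since α = 1 + [I]/Ki, [I]/Ki = 1.626 − 1 = 0.6262 and Ki = 0.434/0.6262 = 0.693 μM.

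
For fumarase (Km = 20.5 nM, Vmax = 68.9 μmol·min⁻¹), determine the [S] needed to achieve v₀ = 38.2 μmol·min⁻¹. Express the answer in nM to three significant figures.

25.5 nM

Rearranging v = Vmax[S]/(Km+[S]) gives [S] = Km·v/(Vmax − v).
[S] = 20.5 × 38.2 / (68.9 − 38.2) = 783.1/30.70 = 25.5 nM.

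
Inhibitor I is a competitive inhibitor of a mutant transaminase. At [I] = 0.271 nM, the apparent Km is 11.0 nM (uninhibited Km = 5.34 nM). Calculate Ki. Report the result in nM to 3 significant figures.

0.256 nM

Competitive: Km,app = α·Km with α = 1 + [I]/Ki.
α = Km,app/Km = 11.0/5.34 = 2.060.
Ki = [I]/(α − 1) = 0.271/1.060 = 0.256 nM.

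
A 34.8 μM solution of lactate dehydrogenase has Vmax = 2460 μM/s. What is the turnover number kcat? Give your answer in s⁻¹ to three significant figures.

70.7 s⁻¹

kcat = Vmax/[E]total = 2460 μM/s / 34.8 μM = 70.7 s⁻¹.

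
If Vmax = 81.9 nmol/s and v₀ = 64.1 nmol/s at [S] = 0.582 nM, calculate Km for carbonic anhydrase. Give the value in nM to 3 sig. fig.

0.162 nM

v/Vmax = 64.1/81.9 = 0.7827 = [S]/(Km+[S]).
So Km + [S] = [S]/0.7827 = 0.7436 nM, giving Km = 0.7436 − 0.582 = 0.162 nM.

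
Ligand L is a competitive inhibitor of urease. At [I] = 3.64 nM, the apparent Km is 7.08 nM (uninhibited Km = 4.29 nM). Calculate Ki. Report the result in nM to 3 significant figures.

Competitive: Km,app = α·Km with α = 1 + [I]/Ki.
α = Km,app/Km = 7.08/4.29 = 1.650.
Ki = [I]/(α − 1) = 3.64/0.6503 = 5.60 nM.

5.60 nM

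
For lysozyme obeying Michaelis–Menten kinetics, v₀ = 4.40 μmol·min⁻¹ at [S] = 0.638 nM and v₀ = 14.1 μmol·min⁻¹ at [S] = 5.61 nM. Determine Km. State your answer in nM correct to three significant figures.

2.21 nM

From v = Vmax[S]/(Km+[S]), each point gives Vmax = v(Km+[S])/[S].
Equating: 4.40(Km+0.638)/0.638 = 14.1(Km+5.61)/5.61.
6.897·Km + 4.40 = 2.513·Km + 14.1, so (6.897 − 2.513)·Km = 14.1 − 4.40.
Km = 9.700/4.383 = 2.21 nM; then Vmax = 4.40(2.21+0.638)/0.638 = 19.7 μmol·min⁻¹.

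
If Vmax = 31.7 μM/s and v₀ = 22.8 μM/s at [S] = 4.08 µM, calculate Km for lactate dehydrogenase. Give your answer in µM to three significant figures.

From v = Vmax[S]/(Km+[S]), Km = [S](Vmax − v)/v.
Km = 4.08 × (31.7 − 22.8) / 22.8 = 36.31/22.8 = 1.59 µM.

1.59 µM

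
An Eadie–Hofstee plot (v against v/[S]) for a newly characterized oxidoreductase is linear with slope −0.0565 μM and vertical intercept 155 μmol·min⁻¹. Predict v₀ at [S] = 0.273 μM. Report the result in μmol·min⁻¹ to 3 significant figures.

In the Eadie–Hofstee form v = Vmax − Km·(v/[S]), the slope is −Km and the intercept is Vmax, so Km = 0.0565 μM and Vmax = 155 μmol·min⁻¹.
v = 155 × 0.273/(0.0565 + 0.273) = 128 μmol·min⁻¹.

128 μmol·min⁻¹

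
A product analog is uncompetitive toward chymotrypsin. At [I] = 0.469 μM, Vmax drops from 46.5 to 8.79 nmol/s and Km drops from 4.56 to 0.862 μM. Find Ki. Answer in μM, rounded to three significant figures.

Uncompetitive: Vmax,app = Vmax/α (and Km,app = Km/α) with α = 1 + [I]/Ki.
α = Vmax/Vmax,app = 46.5/8.79 = 5.290.
Ki = [I]/(α − 1) = 0.469/4.290 = 0.109 μM.

0.109 μM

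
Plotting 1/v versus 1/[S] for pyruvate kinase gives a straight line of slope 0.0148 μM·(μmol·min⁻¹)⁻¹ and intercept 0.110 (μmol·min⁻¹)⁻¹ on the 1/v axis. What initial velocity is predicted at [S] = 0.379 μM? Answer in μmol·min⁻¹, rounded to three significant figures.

The y-intercept is 1/Vmax, so Vmax = 1/0.110 = 9.09 μmol·min⁻¹.
The slope is Km/Vmax, so Km = 0.0148 × 9.09 = 0.135 μM.
Then v = 9.09 × 0.379/(0.135 + 0.379) = 6.71 μmol·min⁻¹.

6.71 μmol·min⁻¹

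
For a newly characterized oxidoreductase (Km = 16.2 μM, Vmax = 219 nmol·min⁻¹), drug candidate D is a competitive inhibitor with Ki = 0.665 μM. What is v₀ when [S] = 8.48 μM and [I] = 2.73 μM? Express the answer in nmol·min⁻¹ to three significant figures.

20.4 nmol·min⁻¹

With α = 1 + [I]/Ki = 1 + 2.73/0.665 = 5.105, the competitive rate law is v = Vmax[S] / (αKm + [S]).
v = 219×8.48 / (5.105×16.2 + 8.48) = 1857/91.19 = 20.4 nmol·min⁻¹.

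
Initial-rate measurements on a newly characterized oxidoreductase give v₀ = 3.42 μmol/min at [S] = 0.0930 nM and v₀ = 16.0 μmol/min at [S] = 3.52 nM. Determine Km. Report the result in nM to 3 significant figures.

From v = Vmax[S]/(Km+[S]), each point gives Vmax = v(Km+[S])/[S].
Equating: 3.42(Km+0.0930)/0.0930 = 16.0(Km+3.52)/3.52.
36.77·Km + 3.42 = 4.545·Km + 16.0, so (36.77 − 4.545)·Km = 16.0 − 3.42.
Km = 12.58/32.23 = 0.390 nM; then Vmax = 3.42(0.390+0.0930)/0.0930 = 17.8 μmol/min.

0.390 nM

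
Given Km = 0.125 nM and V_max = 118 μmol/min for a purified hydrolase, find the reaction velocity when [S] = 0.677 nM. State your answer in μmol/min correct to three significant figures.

99.6 μmol/min

[S]/(Km+[S]) = 0.677/0.8020 = 0.8441, the fractional saturation.
v = 0.8441 × Vmax = 0.8441 × 118 = 99.6 μmol/min.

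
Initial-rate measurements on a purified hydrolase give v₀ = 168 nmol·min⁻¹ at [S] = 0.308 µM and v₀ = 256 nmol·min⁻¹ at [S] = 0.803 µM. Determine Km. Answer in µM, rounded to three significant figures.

In reciprocal form, 1/v = (Km/Vmax)·(1/[S]) + 1/Vmax. The two points give (1/[S], 1/v) = (3.247, 0.005952) and (1.245, 0.003906).
Slope = (0.005952 − 0.003906)/(3.247 − 1.245) = 0.001022; intercept = 0.005952 − 0.001022×3.247 = 0.002633.
Vmax = 1/intercept = 380 nmol·min⁻¹; Km = slope × Vmax = 0.001022 × 380 = 0.388 µM.

0.388 µM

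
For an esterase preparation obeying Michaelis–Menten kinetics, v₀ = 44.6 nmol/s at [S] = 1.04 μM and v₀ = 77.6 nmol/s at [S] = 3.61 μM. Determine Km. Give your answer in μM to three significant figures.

In reciprocal form, 1/v = (Km/Vmax)·(1/[S]) + 1/Vmax. The two points give (1/[S], 1/v) = (0.9615, 0.02242) and (0.2770, 0.01289).
Slope = (0.02242 − 0.01289)/(0.9615 − 0.2770) = 0.01393; intercept = 0.02242 − 0.01393×0.9615 = 0.009028.
Vmax = 1/intercept = 111 nmol/s; Km = slope × Vmax = 0.01393 × 111 = 1.54 μM.

1.54 μM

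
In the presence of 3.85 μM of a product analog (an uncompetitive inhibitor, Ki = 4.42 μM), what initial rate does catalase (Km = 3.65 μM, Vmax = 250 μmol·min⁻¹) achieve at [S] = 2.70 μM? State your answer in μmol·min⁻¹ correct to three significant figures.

α = 1 + [I]/Ki = 1 + 3.85/4.42 = 1.871.
For an uncompetitive inhibitor, both parameters are divided by α, giving Vmax/α and Km/α: Km,app = 1.95 μM, Vmax,app = 134 μmol·min⁻¹.
v = Vmax,app·[S]/(Km,app + [S]) = 134 × 2.70/(1.95 + 2.70) = 77.6 μmol·min⁻¹.

77.6 μmol·min⁻¹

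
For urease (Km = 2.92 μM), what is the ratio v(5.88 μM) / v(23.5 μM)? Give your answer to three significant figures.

Since Vmax cancels, v₂/v₁ = [S]₂(Km+[S]₁) / [S]₁(Km+[S]₂).
= 5.88×(2.92+23.5) / (23.5×(2.92+5.88)) = 155.3/206.8 = 0.751.

0.751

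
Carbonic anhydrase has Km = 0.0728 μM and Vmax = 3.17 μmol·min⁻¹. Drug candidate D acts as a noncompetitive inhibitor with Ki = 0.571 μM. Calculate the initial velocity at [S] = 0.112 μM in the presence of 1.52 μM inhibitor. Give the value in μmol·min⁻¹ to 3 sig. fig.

α = 1 + [I]/Ki = 1 + 1.52/0.571 = 3.662.
For a noncompetitive inhibitor, Vmax is reduced to Vmax/α while Km is unchanged: Km,app = 0.0728 μM, Vmax,app = 0.866 μmol·min⁻¹.
v = Vmax,app·[S]/(Km,app + [S]) = 0.866 × 0.112/(0.0728 + 0.112) = 0.525 μmol·min⁻¹.

0.525 μmol·min⁻¹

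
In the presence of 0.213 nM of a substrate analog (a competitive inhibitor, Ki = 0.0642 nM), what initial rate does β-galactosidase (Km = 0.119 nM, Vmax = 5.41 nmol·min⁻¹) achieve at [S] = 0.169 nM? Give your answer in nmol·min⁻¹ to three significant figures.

1.34 nmol·min⁻¹

With α = 1 + [I]/Ki = 1 + 0.213/0.0642 = 4.318, the competitive rate law is v = Vmax[S] / (αKm + [S]).
v = 5.41×0.169 / (4.318×0.119 + 0.169) = 0.9143/0.6828 = 1.34 nmol·min⁻¹.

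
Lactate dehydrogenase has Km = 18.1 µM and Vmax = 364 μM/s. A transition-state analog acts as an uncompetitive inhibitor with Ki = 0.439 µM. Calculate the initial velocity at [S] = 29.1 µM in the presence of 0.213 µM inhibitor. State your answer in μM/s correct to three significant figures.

173 μM/s

α = 1 + [I]/Ki = 1 + 0.213/0.439 = 1.485.
For an uncompetitive inhibitor, both parameters are divided by α, giving Vmax/α and Km/α: Km,app = 12.2 µM, Vmax,app = 245 μM/s.
v = Vmax,app·[S]/(Km,app + [S]) = 245 × 29.1/(12.2 + 29.1) = 173 μM/s.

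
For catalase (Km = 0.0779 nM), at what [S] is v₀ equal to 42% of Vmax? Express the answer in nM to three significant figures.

0.0564 nM

v/Vmax = [S]/(Km+[S]) = 0.42, so [S] = Km·0.42/(1 − 0.42) = 0.0779 × 0.7241.
[S] = 0.0564 nM.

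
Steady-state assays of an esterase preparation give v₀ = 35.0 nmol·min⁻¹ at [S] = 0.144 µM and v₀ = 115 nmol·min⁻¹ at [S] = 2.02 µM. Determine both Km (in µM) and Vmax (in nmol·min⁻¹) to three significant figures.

Km = 0.430 µM; Vmax = 139 nmol·min⁻¹

From v = Vmax[S]/(Km+[S]), each point gives Vmax = v(Km+[S])/[S].
Equating: 35.0(Km+0.144)/0.144 = 115(Km+2.02)/2.02.
243.1·Km + 35.0 = 56.93·Km + 115, so (243.1 − 56.93)·Km = 115 − 35.0.
Km = 80.00/186.1 = 0.430 µM; then Vmax = 35.0(0.430+0.144)/0.144 = 139 nmol·min⁻¹.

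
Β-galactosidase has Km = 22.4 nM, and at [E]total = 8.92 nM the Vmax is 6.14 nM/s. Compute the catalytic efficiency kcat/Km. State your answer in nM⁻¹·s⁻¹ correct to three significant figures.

0.0307 nM⁻¹·s⁻¹

kcat = Vmax/[E]total = 6.14/8.92 = 0.688 s⁻¹.
kcat/Km = 0.688/22.4 = 0.0307 nM⁻¹·s⁻¹.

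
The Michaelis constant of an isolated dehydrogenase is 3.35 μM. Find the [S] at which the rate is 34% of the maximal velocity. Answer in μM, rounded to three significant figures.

v/Vmax = [S]/(Km+[S]) = 0.34, so [S] = Km·0.34/(1 − 0.34) = 3.35 × 0.5152.
[S] = 1.73 μM.

1.73 μM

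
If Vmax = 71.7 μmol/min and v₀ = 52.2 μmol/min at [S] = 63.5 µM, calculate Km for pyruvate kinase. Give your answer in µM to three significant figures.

23.7 µM

From v = Vmax[S]/(Km+[S]), Km = [S](Vmax − v)/v.
Km = 63.5 × (71.7 − 52.2) / 52.2 = 1238/52.2 = 23.7 µM.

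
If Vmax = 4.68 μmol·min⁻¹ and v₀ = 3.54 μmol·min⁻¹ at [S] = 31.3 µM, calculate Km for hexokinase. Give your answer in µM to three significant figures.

v/Vmax = 3.54/4.68 = 0.7564 = [S]/(Km+[S]).
So Km + [S] = [S]/0.7564 = 41.38 µM, giving Km = 41.38 − 31.3 = 10.1 µM.

10.1 µM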